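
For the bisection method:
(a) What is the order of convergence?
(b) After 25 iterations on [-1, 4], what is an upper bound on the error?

(a) Bisection has linear (order 1) convergence; the error is halved each step.

(b) Error bound = (b-a)/2^n = (4 - (-1))/2^{25}
    = 5/2^{25}

(a) 1 (linear); (b) error ≤ 1.49e-07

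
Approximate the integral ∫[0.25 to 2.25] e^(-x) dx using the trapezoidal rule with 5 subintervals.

f(x) = e^(-x)
a = 0.25, b = 2.25, n = 5
h = (b - a)/n = 0.400000

Trapezoidal rule: (h/2)[f(x₀) + 2f(x₁) + 2f(x₂) + ... + f(xₙ)]

x_0 = 0.2500, f(x_0) = 0.778801, coefficient = 1
x_1 = 0.6500, f(x_1) = 0.522046, coefficient = 2
x_2 = 1.0500, f(x_2) = 0.349938, coefficient = 2
x_3 = 1.4500, f(x_3) = 0.234570, coefficient = 2
x_4 = 1.8500, f(x_4) = 0.157237, coefficient = 2
x_5 = 2.2500, f(x_5) = 0.105399, coefficient = 1

I ≈ (0.400000/2) × 3.411782 = 0.682356
Exact value: 0.673402
Error: 0.008955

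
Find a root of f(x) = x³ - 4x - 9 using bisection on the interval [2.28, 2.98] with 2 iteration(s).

f(x) = x³ - 4x - 9
Initial interval: [2.28, 2.98]

Iteration 1:
  c_1 = (2.280000 + 2.980000)/2 = 2.630000
  f(c_1) = f(2.630000) = -1.328553
  f(a) × f(c) ≥ 0, new interval: [2.630000, 2.980000]
Iteration 2:
  c_2 = (2.630000 + 2.980000)/2 = 2.805000
  f(c_2) = f(2.805000) = 1.849810
  f(a) × f(c) < 0, new interval: [2.630000, 2.805000]

After 2 iteration(s), the approximation is c_2 = 2.805000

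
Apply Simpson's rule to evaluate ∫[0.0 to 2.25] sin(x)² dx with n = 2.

f(x) = sin(x)²
a = 0.0, b = 2.25, n = 2
h = (b - a)/n = 1.125000

Simpson's rule: (h/3)[f(x₀) + 4f(x₁) + 2f(x₂) + ... + f(xₙ)]

x_0 = 0.0000, f(x_0) = 0.000000, coefficient = 1
x_1 = 1.1250, f(x_1) = 0.814087, coefficient = 4
x_2 = 2.2500, f(x_2) = 0.605398, coefficient = 1

I ≈ (1.125000/3) × 3.861745 = 1.448154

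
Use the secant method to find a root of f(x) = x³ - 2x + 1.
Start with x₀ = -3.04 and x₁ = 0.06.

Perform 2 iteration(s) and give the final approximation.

f(x) = x³ - 2x + 1
x₀ = -3.04, x₁ = 0.06

Secant formula: x_{n+1} = x_n - f(x_n)(x_n - x_{n-1})/(f(x_n) - f(x_{n-1}))

Iteration 1:
  f(-3.040000) = -21.014464
  f(0.060000) = 0.880216
  x_2 = 0.060000 - 0.880216×(0.060000 - (-3.040000))/(0.880216 - (-21.014464))
       = -0.064627
Iteration 2:
  f(0.060000) = 0.880216
  f(-0.064627) = 1.128984
  x_3 = -0.064627 - 1.128984×(-0.064627 - 0.060000)/(1.128984 - 0.880216)
       = 0.500968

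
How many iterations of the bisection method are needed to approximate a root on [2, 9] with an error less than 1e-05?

We need (b-a)/2^n ≤ 1e-05
(9 - 2)/2^n ≤ 1e-05
7/2^n ≤ 1e-05
2^n ≥ 700000
n ≥ log₂(700000) = 19.42
n ≥ 20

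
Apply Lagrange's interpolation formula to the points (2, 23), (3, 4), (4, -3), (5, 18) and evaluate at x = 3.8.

Lagrange interpolation formula:
P(x) = Σ yᵢ × Lᵢ(x)
where Lᵢ(x) = Π_{j≠i} (x - xⱼ)/(xᵢ - xⱼ)

L_0(3.8) = (3.8 - 3)/(2 - 3) × (3.8 - 4)/(2 - 4) × (3.8 - 5)/(2 - 5) = -0.032000
L_1(3.8) = (3.8 - 2)/(3 - 2) × (3.8 - 4)/(3 - 4) × (3.8 - 5)/(3 - 5) = 0.216000
L_2(3.8) = (3.8 - 2)/(4 - 2) × (3.8 - 3)/(4 - 3) × (3.8 - 5)/(4 - 5) = 0.864000
L_3(3.8) = (3.8 - 2)/(5 - 2) × (3.8 - 3)/(5 - 3) × (3.8 - 4)/(5 - 4) = -0.048000

P(3.8) = 23×L_0(3.8) + 4×L_1(3.8) + (-3)×L_2(3.8) + 18×L_3(3.8)
P(3.8) = -3.328000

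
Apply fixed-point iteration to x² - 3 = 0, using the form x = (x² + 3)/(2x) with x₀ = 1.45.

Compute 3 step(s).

Equation: x² - 3 = 0
Fixed-point form: x = (x² + 3)/(2x)
x₀ = 1.45

x_1 = g(1.450000) = 1.759483
x_2 = g(1.759483) = 1.732265
x_3 = g(1.732265) = 1.732051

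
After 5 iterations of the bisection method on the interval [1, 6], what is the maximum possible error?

Bisection error bound: |error| ≤ (b-a)/2^n
|error| ≤ (6 - 1)/2^5 = 5/2^5
|error| ≤ 0.1562500000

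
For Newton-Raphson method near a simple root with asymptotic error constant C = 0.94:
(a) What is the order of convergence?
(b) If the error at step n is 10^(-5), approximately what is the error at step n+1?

(a) Newton-Raphson has quadratic (order 2) convergence near simple roots.
    This means |e_{n+1}| ≈ C|e_n|².

(b) With |e_n| = 10^(-5) and C = 0.94:
    |e_{n+1}| ≈ 0.94 × (10^(-5))² = 0.94 × 10^(-10)

(a) 2 (quadratic); (b) |e_{n+1}| ≈ 9.400e-11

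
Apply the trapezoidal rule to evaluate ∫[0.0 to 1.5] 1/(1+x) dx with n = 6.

f(x) = 1/(1+x)
a = 0.0, b = 1.5, n = 6
h = (b - a)/n = 0.250000

Trapezoidal rule: (h/2)[f(x₀) + 2f(x₁) + 2f(x₂) + ... + f(xₙ)]

x_0 = 0.0000, f(x_0) = 1.000000, coefficient = 1
x_1 = 0.2500, f(x_1) = 0.800000, coefficient = 2
x_2 = 0.5000, f(x_2) = 0.666667, coefficient = 2
x_3 = 0.7500, f(x_3) = 0.571429, coefficient = 2
x_4 = 1.0000, f(x_4) = 0.500000, coefficient = 2
x_5 = 1.2500, f(x_5) = 0.444444, coefficient = 2
x_6 = 1.5000, f(x_6) = 0.400000, coefficient = 1

I ≈ (0.250000/2) × 7.365079 = 0.920635
Exact value: 0.916291
Error: 0.004344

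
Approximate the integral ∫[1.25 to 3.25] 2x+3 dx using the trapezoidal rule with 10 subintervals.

f(x) = 2x+3
a = 1.25, b = 3.25, n = 10
h = (b - a)/n = 0.200000

Trapezoidal rule: (h/2)[f(x₀) + 2f(x₁) + 2f(x₂) + ... + f(xₙ)]

x_0 = 1.2500, f(x_0) = 5.500000, coefficient = 1
x_1 = 1.4500, f(x_1) = 5.900000, coefficient = 2
x_2 = 1.6500, f(x_2) = 6.300000, coefficient = 2
x_3 = 1.8500, f(x_3) = 6.700000, coefficient = 2
x_4 = 2.0500, f(x_4) = 7.100000, coefficient = 2
x_5 = 2.2500, f(x_5) = 7.500000, coefficient = 2
x_6 = 2.4500, f(x_6) = 7.900000, coefficient = 2
x_7 = 2.6500, f(x_7) = 8.300000, coefficient = 2
x_8 = 2.8500, f(x_8) = 8.700000, coefficient = 2
x_9 = 3.0500, f(x_9) = 9.100000, coefficient = 2
x_10 = 3.2500, f(x_10) = 9.500000, coefficient = 1

I ≈ (0.200000/2) × 150.000000 = 15.000000
Exact value: 15.000000
Error: 0.000000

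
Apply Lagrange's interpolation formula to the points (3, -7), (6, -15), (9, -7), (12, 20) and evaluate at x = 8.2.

Lagrange interpolation formula:
P(x) = Σ yᵢ × Lᵢ(x)
where Lᵢ(x) = Π_{j≠i} (x - xⱼ)/(xᵢ - xⱼ)

L_0(8.2) = (8.2 - 6)/(3 - 6) × (8.2 - 9)/(3 - 9) × (8.2 - 12)/(3 - 12) = -0.041284
L_1(8.2) = (8.2 - 3)/(6 - 3) × (8.2 - 9)/(6 - 9) × (8.2 - 12)/(6 - 12) = 0.292741
L_2(8.2) = (8.2 - 3)/(9 - 3) × (8.2 - 6)/(9 - 6) × (8.2 - 12)/(9 - 12) = 0.805037
L_3(8.2) = (8.2 - 3)/(12 - 3) × (8.2 - 6)/(12 - 6) × (8.2 - 9)/(12 - 9) = -0.056494

P(8.2) = (-7)×L_0(8.2) + (-15)×L_1(8.2) + (-7)×L_2(8.2) + 20×L_3(8.2)
P(8.2) = -10.867259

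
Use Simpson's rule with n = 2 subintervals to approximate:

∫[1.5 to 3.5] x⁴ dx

f(x) = x⁴
a = 1.5, b = 3.5, n = 2
h = (b - a)/n = 1.000000

Simpson's rule: (h/3)[f(x₀) + 4f(x₁) + 2f(x₂) + ... + f(xₙ)]

x_0 = 1.5000, f(x_0) = 5.062500, coefficient = 1
x_1 = 2.5000, f(x_1) = 39.062500, coefficient = 4
x_2 = 3.5000, f(x_2) = 150.062500, coefficient = 1

I ≈ (1.000000/3) × 311.375000 = 103.791667
Exact value: 103.525000
Error: 0.266667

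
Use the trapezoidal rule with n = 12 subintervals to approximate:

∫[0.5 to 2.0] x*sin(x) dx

f(x) = x*sin(x)
a = 0.5, b = 2.0, n = 12
h = (b - a)/n = 0.125000

Trapezoidal rule: (h/2)[f(x₀) + 2f(x₁) + 2f(x₂) + ... + f(xₙ)]

x_0 = 0.5000, f(x_0) = 0.239713, coefficient = 1
x_1 = 0.6250, f(x_1) = 0.365686, coefficient = 2
x_2 = 0.7500, f(x_2) = 0.511229, coefficient = 2
x_3 = 0.8750, f(x_3) = 0.671601, coefficient = 2
x_4 = 1.0000, f(x_4) = 0.841471, coefficient = 2
x_5 = 1.1250, f(x_5) = 1.015051, coefficient = 2
x_6 = 1.2500, f(x_6) = 1.186231, coefficient = 2
x_7 = 1.3750, f(x_7) = 1.348728, coefficient = 2
x_8 = 1.5000, f(x_8) = 1.496242, coefficient = 2
x_9 = 1.6250, f(x_9) = 1.622613, coefficient = 2
x_10 = 1.7500, f(x_10) = 1.721975, coefficient = 2
x_11 = 1.8750, f(x_11) = 1.788911, coefficient = 2
x_12 = 2.0000, f(x_12) = 1.818595, coefficient = 1

I ≈ (0.125000/2) × 27.197784 = 1.699862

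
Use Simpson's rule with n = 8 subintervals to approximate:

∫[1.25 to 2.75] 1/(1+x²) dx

f(x) = 1/(1+x²)
a = 1.25, b = 2.75, n = 8
h = (b - a)/n = 0.187500

Simpson's rule: (h/3)[f(x₀) + 4f(x₁) + 2f(x₂) + ... + f(xₙ)]

x_0 = 1.2500, f(x_0) = 0.390244, coefficient = 1
x_1 = 1.4375, f(x_1) = 0.326115, coefficient = 4
x_2 = 1.6250, f(x_2) = 0.274678, coefficient = 2
x_3 = 1.8125, f(x_3) = 0.233364, coefficient = 4
x_4 = 2.0000, f(x_4) = 0.200000, coefficient = 2
x_5 = 2.1875, f(x_5) = 0.172856, coefficient = 4
x_6 = 2.3750, f(x_6) = 0.150588, coefficient = 2
x_7 = 2.5625, f(x_7) = 0.132163, coefficient = 4
x_8 = 2.7500, f(x_8) = 0.116788, coefficient = 1

I ≈ (0.187500/3) × 5.215556 = 0.325972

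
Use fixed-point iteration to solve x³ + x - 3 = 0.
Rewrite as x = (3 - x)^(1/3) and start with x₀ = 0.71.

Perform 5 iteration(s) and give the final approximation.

Equation: x³ + x - 3 = 0
Fixed-point form: x = (3 - x)^(1/3)
x₀ = 0.71

x_1 = g(0.710000) = 1.318090
x_2 = g(1.318090) = 1.189235
x_3 = g(1.189235) = 1.218861
x_4 = g(1.218861) = 1.212177
x_5 = g(1.212177) = 1.213691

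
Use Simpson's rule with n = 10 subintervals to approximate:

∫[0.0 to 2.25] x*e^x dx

f(x) = x*e^x
a = 0.0, b = 2.25, n = 10
h = (b - a)/n = 0.225000

Simpson's rule: (h/3)[f(x₀) + 4f(x₁) + 2f(x₂) + ... + f(xₙ)]

x_0 = 0.0000, f(x_0) = 0.000000, coefficient = 1
x_1 = 0.2250, f(x_1) = 0.281773, coefficient = 4
x_2 = 0.4500, f(x_2) = 0.705740, coefficient = 2
x_3 = 0.6750, f(x_3) = 1.325722, coefficient = 4
x_4 = 0.9000, f(x_4) = 2.213643, coefficient = 2
x_5 = 1.1250, f(x_5) = 3.465244, coefficient = 4
x_6 = 1.3500, f(x_6) = 5.207524, coefficient = 2
x_7 = 1.5750, f(x_7) = 7.608418, coefficient = 4
x_8 = 1.8000, f(x_8) = 10.889365, coefficient = 2
x_9 = 2.0250, f(x_9) = 15.341625, coefficient = 4
x_10 = 2.2500, f(x_10) = 21.347406, coefficient = 1

I ≈ (0.225000/3) × 171.471078 = 12.860331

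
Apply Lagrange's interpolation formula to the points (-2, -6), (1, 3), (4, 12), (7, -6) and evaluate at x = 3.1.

Lagrange interpolation formula:
P(x) = Σ yᵢ × Lᵢ(x)
where Lᵢ(x) = Π_{j≠i} (x - xⱼ)/(xᵢ - xⱼ)

L_0(3.1) = (3.1 - 1)/(-2 - 1) × (3.1 - 4)/(-2 - 4) × (3.1 - 7)/(-2 - 7) = -0.045500
L_1(3.1) = (3.1 - (-2))/(1 - (-2)) × (3.1 - 4)/(1 - 4) × (3.1 - 7)/(1 - 7) = 0.331500
L_2(3.1) = (3.1 - (-2))/(4 - (-2)) × (3.1 - 1)/(4 - 1) × (3.1 - 7)/(4 - 7) = 0.773500
L_3(3.1) = (3.1 - (-2))/(7 - (-2)) × (3.1 - 1)/(7 - 1) × (3.1 - 4)/(7 - 4) = -0.059500

P(3.1) = (-6)×L_0(3.1) + 3×L_1(3.1) + 12×L_2(3.1) + (-6)×L_3(3.1)
P(3.1) = 10.906500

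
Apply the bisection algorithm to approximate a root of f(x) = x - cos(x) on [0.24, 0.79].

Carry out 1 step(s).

f(x) = x - cos(x)
Initial interval: [0.24, 0.79]

Iteration 1:
  c_1 = (0.240000 + 0.790000)/2 = 0.515000
  f(c_1) = f(0.515000) = -0.355293
  f(a) × f(c) ≥ 0, new interval: [0.515000, 0.790000]

After 1 iteration(s), the approximation is c_1 = 0.515000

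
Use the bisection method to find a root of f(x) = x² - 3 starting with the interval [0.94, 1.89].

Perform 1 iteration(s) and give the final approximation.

f(x) = x² - 3
Initial interval: [0.94, 1.89]

Iteration 1:
  c_1 = (0.940000 + 1.890000)/2 = 1.415000
  f(c_1) = f(1.415000) = -0.997775
  f(a) × f(c) ≥ 0, new interval: [1.415000, 1.890000]

After 1 iteration(s), the approximation is c_1 = 1.415000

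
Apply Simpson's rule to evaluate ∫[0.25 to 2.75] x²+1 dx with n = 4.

f(x) = x²+1
a = 0.25, b = 2.75, n = 4
h = (b - a)/n = 0.625000

Simpson's rule: (h/3)[f(x₀) + 4f(x₁) + 2f(x₂) + ... + f(xₙ)]

x_0 = 0.2500, f(x_0) = 1.062500, coefficient = 1
x_1 = 0.8750, f(x_1) = 1.765625, coefficient = 4
x_2 = 1.5000, f(x_2) = 3.250000, coefficient = 2
x_3 = 2.1250, f(x_3) = 5.515625, coefficient = 4
x_4 = 2.7500, f(x_4) = 8.562500, coefficient = 1

I ≈ (0.625000/3) × 45.250000 = 9.427083
Exact value: 9.427083
Error: 0.000000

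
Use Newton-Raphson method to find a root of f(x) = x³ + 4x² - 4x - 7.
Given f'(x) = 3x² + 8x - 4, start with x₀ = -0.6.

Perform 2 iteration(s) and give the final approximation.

f(x) = x³ + 4x² - 4x - 7
f'(x) = 3x² + 8x - 4
x₀ = -0.6

Newton-Raphson formula: x_{n+1} = x_n - f(x_n)/f'(x_n)

Iteration 1:
  f(-0.600000) = -3.376000
  f'(-0.600000) = -7.720000
  x_1 = -0.600000 - (-3.376000)/(-7.720000) = -1.037306
Iteration 2:
  f(-1.037306) = 0.337091
  f'(-1.037306) = -9.070436
  x_2 = -1.037306 - 0.337091/(-9.070436) = -1.000142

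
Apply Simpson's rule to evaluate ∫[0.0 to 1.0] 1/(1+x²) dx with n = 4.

f(x) = 1/(1+x²)
a = 0.0, b = 1.0, n = 4
h = (b - a)/n = 0.250000

Simpson's rule: (h/3)[f(x₀) + 4f(x₁) + 2f(x₂) + ... + f(xₙ)]

x_0 = 0.0000, f(x_0) = 1.000000, coefficient = 1
x_1 = 0.2500, f(x_1) = 0.941176, coefficient = 4
x_2 = 0.5000, f(x_2) = 0.800000, coefficient = 2
x_3 = 0.7500, f(x_3) = 0.640000, coefficient = 4
x_4 = 1.0000, f(x_4) = 0.500000, coefficient = 1

I ≈ (0.250000/3) × 9.424706 = 0.785392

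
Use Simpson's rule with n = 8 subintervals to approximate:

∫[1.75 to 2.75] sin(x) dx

f(x) = sin(x)
a = 1.75, b = 2.75, n = 8
h = (b - a)/n = 0.125000

Simpson's rule: (h/3)[f(x₀) + 4f(x₁) + 2f(x₂) + ... + f(xₙ)]

x_0 = 1.7500, f(x_0) = 0.983986, coefficient = 1
x_1 = 1.8750, f(x_1) = 0.954086, coefficient = 4
x_2 = 2.0000, f(x_2) = 0.909297, coefficient = 2
x_3 = 2.1250, f(x_3) = 0.850320, coefficient = 4
x_4 = 2.2500, f(x_4) = 0.778073, coefficient = 2
x_5 = 2.3750, f(x_5) = 0.693685, coefficient = 4
x_6 = 2.5000, f(x_6) = 0.598472, coefficient = 2
x_7 = 2.6250, f(x_7) = 0.493920, coefficient = 4
x_8 = 2.7500, f(x_8) = 0.381661, coefficient = 1

I ≈ (0.125000/3) × 17.905376 = 0.746057
Exact value: 0.746056
Error: 0.000001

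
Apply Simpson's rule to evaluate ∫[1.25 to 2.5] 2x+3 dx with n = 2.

f(x) = 2x+3
a = 1.25, b = 2.5, n = 2
h = (b - a)/n = 0.625000

Simpson's rule: (h/3)[f(x₀) + 4f(x₁) + 2f(x₂) + ... + f(xₙ)]

x_0 = 1.2500, f(x_0) = 5.500000, coefficient = 1
x_1 = 1.8750, f(x_1) = 6.750000, coefficient = 4
x_2 = 2.5000, f(x_2) = 8.000000, coefficient = 1

I ≈ (0.625000/3) × 40.500000 = 8.437500
Exact value: 8.437500
Error: 0.000000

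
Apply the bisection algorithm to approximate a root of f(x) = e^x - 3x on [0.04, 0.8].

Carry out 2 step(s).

f(x) = e^x - 3x
Initial interval: [0.04, 0.8]

Iteration 1:
  c_1 = (0.040000 + 0.800000)/2 = 0.420000
  f(c_1) = f(0.420000) = 0.261962
  f(a) × f(c) ≥ 0, new interval: [0.420000, 0.800000]
Iteration 2:
  c_2 = (0.420000 + 0.800000)/2 = 0.610000
  f(c_2) = f(0.610000) = 0.010431
  f(a) × f(c) ≥ 0, new interval: [0.610000, 0.800000]

After 2 iteration(s), the approximation is c_2 = 0.610000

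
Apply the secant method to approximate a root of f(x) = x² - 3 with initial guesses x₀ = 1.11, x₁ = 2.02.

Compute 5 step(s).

f(x) = x² - 3
x₀ = 1.11, x₁ = 2.02

Secant formula: x_{n+1} = x_n - f(x_n)(x_n - x_{n-1})/(f(x_n) - f(x_{n-1}))

Iteration 1:
  f(1.110000) = -1.767900
  f(2.020000) = 1.080400
  x_2 = 2.020000 - 1.080400×(2.020000 - 1.110000)/(1.080400 - (-1.767900))
       = 1.674824
Iteration 2:
  f(2.020000) = 1.080400
  f(1.674824) = -0.194964
  x_3 = 1.674824 - (-0.194964)×(1.674824 - 2.020000)/(-0.194964 - 1.080400)
       = 1.727591
Iteration 3:
  f(1.674824) = -0.194964
  f(1.727591) = -0.015429
  x_4 = 1.727591 - (-0.015429)×(1.727591 - 1.674824)/(-0.015429 - (-0.194964))
       = 1.732126
Iteration 4:
  f(1.727591) = -0.015429
  f(1.732126) = 0.000260
  x_5 = 1.732126 - 0.000260×(1.732126 - 1.727591)/(0.000260 - (-0.015429))
       = 1.732051
Iteration 5:
  f(1.732126) = 0.000260
  f(1.732051) = 0.000000
  x_6 = 1.732051 - 0.000000×(1.732051 - 1.732126)/(0.000000 - 0.000260)
       = 1.732051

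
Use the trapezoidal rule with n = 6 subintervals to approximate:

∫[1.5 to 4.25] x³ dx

f(x) = x³
a = 1.5, b = 4.25, n = 6
h = (b - a)/n = 0.458333

Trapezoidal rule: (h/2)[f(x₀) + 2f(x₁) + 2f(x₂) + ... + f(xₙ)]

x_0 = 1.5000, f(x_0) = 3.375000, coefficient = 1
x_1 = 1.9583, f(x_1) = 7.510344, coefficient = 2
x_2 = 2.4167, f(x_2) = 14.114005, coefficient = 2
x_3 = 2.8750, f(x_3) = 23.763672, coefficient = 2
x_4 = 3.3333, f(x_4) = 37.037037, coefficient = 2
x_5 = 3.7917, f(x_5) = 54.511791, coefficient = 2
x_6 = 4.2500, f(x_6) = 76.765625, coefficient = 1

I ≈ (0.458333/2) × 354.014323 = 81.128282
Exact value: 80.297852
Error: 0.830431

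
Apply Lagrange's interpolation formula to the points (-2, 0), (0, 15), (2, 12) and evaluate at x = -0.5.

Lagrange interpolation formula:
P(x) = Σ yᵢ × Lᵢ(x)
where Lᵢ(x) = Π_{j≠i} (x - xⱼ)/(xᵢ - xⱼ)

L_0(-0.5) = (-0.5 - 0)/(-2 - 0) × (-0.5 - 2)/(-2 - 2) = 0.156250
L_1(-0.5) = (-0.5 - (-2))/(0 - (-2)) × (-0.5 - 2)/(0 - 2) = 0.937500
L_2(-0.5) = (-0.5 - (-2))/(2 - (-2)) × (-0.5 - 0)/(2 - 0) = -0.093750

P(-0.5) = 0×L_0(-0.5) + 15×L_1(-0.5) + 12×L_2(-0.5)
P(-0.5) = 12.937500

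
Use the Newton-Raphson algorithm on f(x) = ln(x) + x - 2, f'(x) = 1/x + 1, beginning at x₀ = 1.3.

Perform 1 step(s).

f(x) = ln(x) + x - 2
f'(x) = 1/x + 1
x₀ = 1.3

Newton-Raphson formula: x_{n+1} = x_n - f(x_n)/f'(x_n)

Iteration 1:
  f(1.300000) = -0.437636
  f'(1.300000) = 1.769231
  x_1 = 1.300000 - (-0.437636)/1.769231 = 1.547359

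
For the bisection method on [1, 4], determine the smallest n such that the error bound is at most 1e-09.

We need (b-a)/2^n ≤ 1e-09
(4 - 1)/2^n ≤ 1e-09
3/2^n ≤ 1e-09
2^n ≥ 3000000000
n ≥ log₂(3000000000) = 31.48
n ≥ 32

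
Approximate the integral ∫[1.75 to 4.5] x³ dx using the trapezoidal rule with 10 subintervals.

f(x) = x³
a = 1.75, b = 4.5, n = 10
h = (b - a)/n = 0.275000

Trapezoidal rule: (h/2)[f(x₀) + 2f(x₁) + 2f(x₂) + ... + f(xₙ)]

x_0 = 1.7500, f(x_0) = 5.359375, coefficient = 1
x_1 = 2.0250, f(x_1) = 8.303766, coefficient = 2
x_2 = 2.3000, f(x_2) = 12.167000, coefficient = 2
x_3 = 2.5750, f(x_3) = 17.073859, coefficient = 2
x_4 = 2.8500, f(x_4) = 23.149125, coefficient = 2
x_5 = 3.1250, f(x_5) = 30.517578, coefficient = 2
x_6 = 3.4000, f(x_6) = 39.304000, coefficient = 2
x_7 = 3.6750, f(x_7) = 49.633172, coefficient = 2
x_8 = 3.9500, f(x_8) = 61.629875, coefficient = 2
x_9 = 4.2250, f(x_9) = 75.418891, coefficient = 2
x_10 = 4.5000, f(x_10) = 91.125000, coefficient = 1

I ≈ (0.275000/2) × 730.878906 = 100.495850
Exact value: 100.170898
Error: 0.324951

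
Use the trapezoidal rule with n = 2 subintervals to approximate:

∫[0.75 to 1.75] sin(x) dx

f(x) = sin(x)
a = 0.75, b = 1.75, n = 2
h = (b - a)/n = 0.500000

Trapezoidal rule: (h/2)[f(x₀) + 2f(x₁) + 2f(x₂) + ... + f(xₙ)]

x_0 = 0.7500, f(x_0) = 0.681639, coefficient = 1
x_1 = 1.2500, f(x_1) = 0.948985, coefficient = 2
x_2 = 1.7500, f(x_2) = 0.983986, coefficient = 1

I ≈ (0.500000/2) × 3.563594 = 0.890898
Exact value: 0.909935
Error: 0.019036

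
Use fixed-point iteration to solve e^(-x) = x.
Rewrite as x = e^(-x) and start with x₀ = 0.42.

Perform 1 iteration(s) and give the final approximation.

Equation: e^(-x) = x
Fixed-point form: x = e^(-x)
x₀ = 0.42

x_1 = g(0.420000) = 0.657047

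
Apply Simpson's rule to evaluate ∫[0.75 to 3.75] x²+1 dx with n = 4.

f(x) = x²+1
a = 0.75, b = 3.75, n = 4
h = (b - a)/n = 0.750000

Simpson's rule: (h/3)[f(x₀) + 4f(x₁) + 2f(x₂) + ... + f(xₙ)]

x_0 = 0.7500, f(x_0) = 1.562500, coefficient = 1
x_1 = 1.5000, f(x_1) = 3.250000, coefficient = 4
x_2 = 2.2500, f(x_2) = 6.062500, coefficient = 2
x_3 = 3.0000, f(x_3) = 10.000000, coefficient = 4
x_4 = 3.7500, f(x_4) = 15.062500, coefficient = 1

I ≈ (0.750000/3) × 81.750000 = 20.437500
Exact value: 20.437500
Error: 0.000000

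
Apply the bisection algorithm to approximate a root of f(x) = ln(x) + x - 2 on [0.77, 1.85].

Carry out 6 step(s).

f(x) = ln(x) + x - 2
Initial interval: [0.77, 1.85]

Iteration 1:
  c_1 = (0.770000 + 1.850000)/2 = 1.310000
  f(c_1) = f(1.310000) = -0.419973
  f(a) × f(c) ≥ 0, new interval: [1.310000, 1.850000]
Iteration 2:
  c_2 = (1.310000 + 1.850000)/2 = 1.580000
  f(c_2) = f(1.580000) = 0.037425
  f(a) × f(c) < 0, new interval: [1.310000, 1.580000]
Iteration 3:
  c_3 = (1.310000 + 1.580000)/2 = 1.445000
  f(c_3) = f(1.445000) = -0.186891
  f(a) × f(c) ≥ 0, new interval: [1.445000, 1.580000]
Iteration 4:
  c_4 = (1.445000 + 1.580000)/2 = 1.512500
  f(c_4) = f(1.512500) = -0.073736
  f(a) × f(c) ≥ 0, new interval: [1.512500, 1.580000]
Iteration 5:
  c_5 = (1.512500 + 1.580000)/2 = 1.546250
  f(c_5) = f(1.546250) = -0.017917
  f(a) × f(c) ≥ 0, new interval: [1.546250, 1.580000]
Iteration 6:
  c_6 = (1.546250 + 1.580000)/2 = 1.563125
  f(c_6) = f(1.563125) = 0.009812
  f(a) × f(c) < 0, new interval: [1.546250, 1.563125]

After 6 iteration(s), the approximation is c_6 = 1.563125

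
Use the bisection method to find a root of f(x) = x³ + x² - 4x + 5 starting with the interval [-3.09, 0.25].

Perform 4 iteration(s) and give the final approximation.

f(x) = x³ + x² - 4x + 5
Initial interval: [-3.09, 0.25]

Iteration 1:
  c_1 = (-3.090000 + 0.250000)/2 = -1.420000
  f(c_1) = f(-1.420000) = 9.833112
  f(a) × f(c) < 0, new interval: [-3.090000, -1.420000]
Iteration 2:
  c_2 = (-3.090000 + (-1.420000))/2 = -2.255000
  f(c_2) = f(-2.255000) = 7.638294
  f(a) × f(c) < 0, new interval: [-3.090000, -2.255000]
Iteration 3:
  c_3 = (-3.090000 + (-2.255000))/2 = -2.672500
  f(c_3) = f(-2.672500) = 3.744576
  f(a) × f(c) < 0, new interval: [-3.090000, -2.672500]
Iteration 4:
  c_4 = (-3.090000 + (-2.672500))/2 = -2.881250
  f(c_4) = f(-2.881250) = 0.907612
  f(a) × f(c) < 0, new interval: [-3.090000, -2.881250]

After 4 iteration(s), the approximation is c_4 = -2.881250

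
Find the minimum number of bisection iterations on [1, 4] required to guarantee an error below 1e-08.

We need (b-a)/2^n ≤ 1e-08
(4 - 1)/2^n ≤ 1e-08
3/2^n ≤ 1e-08
2^n ≥ 300000000
n ≥ log₂(300000000) = 28.16
n ≥ 29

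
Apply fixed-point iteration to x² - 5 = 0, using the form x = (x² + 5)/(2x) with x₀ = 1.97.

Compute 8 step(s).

Equation: x² - 5 = 0
Fixed-point form: x = (x² + 5)/(2x)
x₀ = 1.97

x_1 = g(1.970000) = 2.254036
x_2 = g(2.254036) = 2.236140
x_3 = g(2.236140) = 2.236068
x_4 = g(2.236068) = 2.236068
x_5 = g(2.236068) = 2.236068
x_6 = g(2.236068) = 2.236068
x_7 = g(2.236068) = 2.236068
x_8 = g(2.236068) = 2.236068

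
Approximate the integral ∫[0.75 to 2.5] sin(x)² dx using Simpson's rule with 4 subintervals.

f(x) = sin(x)²
a = 0.75, b = 2.5, n = 4
h = (b - a)/n = 0.437500

Simpson's rule: (h/3)[f(x₀) + 4f(x₁) + 2f(x₂) + ... + f(xₙ)]

x_0 = 0.7500, f(x_0) = 0.464631, coefficient = 1
x_1 = 1.1875, f(x_1) = 0.860139, coefficient = 4
x_2 = 1.6250, f(x_2) = 0.997065, coefficient = 2
x_3 = 2.0625, f(x_3) = 0.777095, coefficient = 4
x_4 = 2.5000, f(x_4) = 0.358169, coefficient = 1

I ≈ (0.437500/3) × 9.365866 = 1.365855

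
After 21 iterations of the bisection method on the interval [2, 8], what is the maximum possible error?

Bisection error bound: |error| ≤ (b-a)/2^n
|error| ≤ (8 - 2)/2^21 = 6/2^21
|error| ≤ 0.0000028610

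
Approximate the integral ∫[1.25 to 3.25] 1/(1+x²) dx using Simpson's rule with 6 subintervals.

f(x) = 1/(1+x²)
a = 1.25, b = 3.25, n = 6
h = (b - a)/n = 0.333333

Simpson's rule: (h/3)[f(x₀) + 4f(x₁) + 2f(x₂) + ... + f(xₙ)]

x_0 = 1.2500, f(x_0) = 0.390244, coefficient = 1
x_1 = 1.5833, f(x_1) = 0.285149, coefficient = 4
x_2 = 1.9167, f(x_2) = 0.213967, coefficient = 2
x_3 = 2.2500, f(x_3) = 0.164948, coefficient = 4
x_4 = 2.5833, f(x_4) = 0.130317, coefficient = 2
x_5 = 2.9167, f(x_5) = 0.105186, coefficient = 4
x_6 = 3.2500, f(x_6) = 0.086486, coefficient = 1

I ≈ (0.333333/3) × 3.386431 = 0.376270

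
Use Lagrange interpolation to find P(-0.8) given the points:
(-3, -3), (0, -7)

Lagrange interpolation formula:
P(x) = Σ yᵢ × Lᵢ(x)
where Lᵢ(x) = Π_{j≠i} (x - xⱼ)/(xᵢ - xⱼ)

L_0(-0.8) = (-0.8 - 0)/(-3 - 0) = 0.266667
L_1(-0.8) = (-0.8 - (-3))/(0 - (-3)) = 0.733333

P(-0.8) = (-3)×L_0(-0.8) + (-7)×L_1(-0.8)
P(-0.8) = -5.933333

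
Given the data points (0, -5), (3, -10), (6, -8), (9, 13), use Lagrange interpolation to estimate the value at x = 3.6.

Lagrange interpolation formula:
P(x) = Σ yᵢ × Lᵢ(x)
where Lᵢ(x) = Π_{j≠i} (x - xⱼ)/(xᵢ - xⱼ)

L_0(3.6) = (3.6 - 3)/(0 - 3) × (3.6 - 6)/(0 - 6) × (3.6 - 9)/(0 - 9) = -0.048000
L_1(3.6) = (3.6 - 0)/(3 - 0) × (3.6 - 6)/(3 - 6) × (3.6 - 9)/(3 - 9) = 0.864000
L_2(3.6) = (3.6 - 0)/(6 - 0) × (3.6 - 3)/(6 - 3) × (3.6 - 9)/(6 - 9) = 0.216000
L_3(3.6) = (3.6 - 0)/(9 - 0) × (3.6 - 3)/(9 - 3) × (3.6 - 6)/(9 - 6) = -0.032000

P(3.6) = (-5)×L_0(3.6) + (-10)×L_1(3.6) + (-8)×L_2(3.6) + 13×L_3(3.6)
P(3.6) = -10.544000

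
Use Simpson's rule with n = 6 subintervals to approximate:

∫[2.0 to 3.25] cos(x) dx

f(x) = cos(x)
a = 2.0, b = 3.25, n = 6
h = (b - a)/n = 0.208333

Simpson's rule: (h/3)[f(x₀) + 4f(x₁) + 2f(x₂) + ... + f(xₙ)]

x_0 = 2.0000, f(x_0) = -0.416147, coefficient = 1
x_1 = 2.2083, f(x_1) = -0.595218, coefficient = 4
x_2 = 2.4167, f(x_2) = -0.748549, coefficient = 2
x_3 = 2.6250, f(x_3) = -0.869507, coefficient = 4
x_4 = 2.8333, f(x_4) = -0.952863, coefficient = 2
x_5 = 3.0417, f(x_5) = -0.995012, coefficient = 4
x_6 = 3.2500, f(x_6) = -0.994130, coefficient = 1

I ≈ (0.208333/3) × -14.652047 = -1.017503
Exact value: -1.017493
Error: 0.000011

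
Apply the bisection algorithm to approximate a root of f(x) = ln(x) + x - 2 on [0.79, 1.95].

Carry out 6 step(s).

f(x) = ln(x) + x - 2
Initial interval: [0.79, 1.95]

Iteration 1:
  c_1 = (0.790000 + 1.950000)/2 = 1.370000
  f(c_1) = f(1.370000) = -0.315189
  f(a) × f(c) ≥ 0, new interval: [1.370000, 1.950000]
Iteration 2:
  c_2 = (1.370000 + 1.950000)/2 = 1.660000
  f(c_2) = f(1.660000) = 0.166818
  f(a) × f(c) < 0, new interval: [1.370000, 1.660000]
Iteration 3:
  c_3 = (1.370000 + 1.660000)/2 = 1.515000
  f(c_3) = f(1.515000) = -0.069585
  f(a) × f(c) ≥ 0, new interval: [1.515000, 1.660000]
Iteration 4:
  c_4 = (1.515000 + 1.660000)/2 = 1.587500
  f(c_4) = f(1.587500) = 0.049660
  f(a) × f(c) < 0, new interval: [1.515000, 1.587500]
Iteration 5:
  c_5 = (1.515000 + 1.587500)/2 = 1.551250
  f(c_5) = f(1.551250) = -0.009689
  f(a) × f(c) ≥ 0, new interval: [1.551250, 1.587500]
Iteration 6:
  c_6 = (1.551250 + 1.587500)/2 = 1.569375
  f(c_6) = f(1.569375) = 0.020052
  f(a) × f(c) < 0, new interval: [1.551250, 1.569375]

After 6 iteration(s), the approximation is c_6 = 1.569375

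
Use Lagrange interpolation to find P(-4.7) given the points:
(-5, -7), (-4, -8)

Lagrange interpolation formula:
P(x) = Σ yᵢ × Lᵢ(x)
where Lᵢ(x) = Π_{j≠i} (x - xⱼ)/(xᵢ - xⱼ)

L_0(-4.7) = (-4.7 - (-4))/(-5 - (-4)) = 0.700000
L_1(-4.7) = (-4.7 - (-5))/(-4 - (-5)) = 0.300000

P(-4.7) = (-7)×L_0(-4.7) + (-8)×L_1(-4.7)
P(-4.7) = -7.300000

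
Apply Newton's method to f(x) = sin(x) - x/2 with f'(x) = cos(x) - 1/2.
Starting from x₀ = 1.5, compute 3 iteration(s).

f(x) = sin(x) - x/2
f'(x) = cos(x) - 1/2
x₀ = 1.5

Newton-Raphson formula: x_{n+1} = x_n - f(x_n)/f'(x_n)

Iteration 1:
  f(1.500000) = 0.247495
  f'(1.500000) = -0.429263
  x_1 = 1.500000 - 0.247495/(-0.429263) = 2.076558
Iteration 2:
  f(2.076558) = -0.163473
  f'(2.076558) = -0.984474
  x_2 = 2.076558 - (-0.163473)/(-0.984474) = 1.910507
Iteration 3:
  f(1.910507) = -0.012402
  f'(1.910507) = -0.833214
  x_3 = 1.910507 - (-0.012402)/(-0.833214) = 1.895622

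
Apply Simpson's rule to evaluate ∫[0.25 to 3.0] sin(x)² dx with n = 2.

f(x) = sin(x)²
a = 0.25, b = 3.0, n = 2
h = (b - a)/n = 1.375000

Simpson's rule: (h/3)[f(x₀) + 4f(x₁) + 2f(x₂) + ... + f(xₙ)]

x_0 = 0.2500, f(x_0) = 0.061209, coefficient = 1
x_1 = 1.6250, f(x_1) = 0.997065, coefficient = 4
x_2 = 3.0000, f(x_2) = 0.019915, coefficient = 1

I ≈ (1.375000/3) × 4.069383 = 1.865134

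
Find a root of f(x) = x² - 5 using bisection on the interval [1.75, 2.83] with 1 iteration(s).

f(x) = x² - 5
Initial interval: [1.75, 2.83]

Iteration 1:
  c_1 = (1.750000 + 2.830000)/2 = 2.290000
  f(c_1) = f(2.290000) = 0.244100
  f(a) × f(c) < 0, new interval: [1.750000, 2.290000]

After 1 iteration(s), the approximation is c_1 = 2.290000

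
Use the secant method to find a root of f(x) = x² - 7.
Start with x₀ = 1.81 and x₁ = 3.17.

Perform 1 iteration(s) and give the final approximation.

f(x) = x² - 7
x₀ = 1.81, x₁ = 3.17

Secant formula: x_{n+1} = x_n - f(x_n)(x_n - x_{n-1})/(f(x_n) - f(x_{n-1}))

Iteration 1:
  f(1.810000) = -3.723900
  f(3.170000) = 3.048900
  x_2 = 3.170000 - 3.048900×(3.170000 - 1.810000)/(3.048900 - (-3.723900))
       = 2.557771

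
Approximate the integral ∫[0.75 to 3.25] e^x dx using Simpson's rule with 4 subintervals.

f(x) = e^x
a = 0.75, b = 3.25, n = 4
h = (b - a)/n = 0.625000

Simpson's rule: (h/3)[f(x₀) + 4f(x₁) + 2f(x₂) + ... + f(xₙ)]

x_0 = 0.7500, f(x_0) = 2.117000, coefficient = 1
x_1 = 1.3750, f(x_1) = 3.955077, coefficient = 4
x_2 = 2.0000, f(x_2) = 7.389056, coefficient = 2
x_3 = 2.6250, f(x_3) = 13.804574, coefficient = 4
x_4 = 3.2500, f(x_4) = 25.790340, coefficient = 1

I ≈ (0.625000/3) × 113.724056 = 23.692512
Exact value: 23.673340
Error: 0.019172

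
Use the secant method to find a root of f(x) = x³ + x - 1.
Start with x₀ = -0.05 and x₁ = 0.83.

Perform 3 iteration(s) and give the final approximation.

f(x) = x³ + x - 1
x₀ = -0.05, x₁ = 0.83

Secant formula: x_{n+1} = x_n - f(x_n)(x_n - x_{n-1})/(f(x_n) - f(x_{n-1}))

Iteration 1:
  f(-0.050000) = -1.050125
  f(0.830000) = 0.401787
  x_2 = 0.830000 - 0.401787×(0.830000 - (-0.050000))/(0.401787 - (-1.050125))
       = 0.586478
Iteration 2:
  f(0.830000) = 0.401787
  f(0.586478) = -0.211799
  x_3 = 0.586478 - (-0.211799)×(0.586478 - 0.830000)/(-0.211799 - 0.401787)
       = 0.670537
Iteration 3:
  f(0.586478) = -0.211799
  f(0.670537) = -0.027975
  x_4 = 0.670537 - (-0.027975)×(0.670537 - 0.586478)/(-0.027975 - (-0.211799))
       = 0.683330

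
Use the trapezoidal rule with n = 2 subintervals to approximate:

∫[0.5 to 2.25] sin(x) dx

f(x) = sin(x)
a = 0.5, b = 2.25, n = 2
h = (b - a)/n = 0.875000

Trapezoidal rule: (h/2)[f(x₀) + 2f(x₁) + 2f(x₂) + ... + f(xₙ)]

x_0 = 0.5000, f(x_0) = 0.479426, coefficient = 1
x_1 = 1.3750, f(x_1) = 0.980893, coefficient = 2
x_2 = 2.2500, f(x_2) = 0.778073, coefficient = 1

I ≈ (0.875000/2) × 3.219285 = 1.408437
Exact value: 1.505756
Error: 0.097319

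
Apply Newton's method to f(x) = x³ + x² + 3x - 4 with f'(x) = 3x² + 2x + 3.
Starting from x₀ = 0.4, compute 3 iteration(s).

f(x) = x³ + x² + 3x - 4
f'(x) = 3x² + 2x + 3
x₀ = 0.4

Newton-Raphson formula: x_{n+1} = x_n - f(x_n)/f'(x_n)

Iteration 1:
  f(0.400000) = -2.576000
  f'(0.400000) = 4.280000
  x_1 = 0.400000 - (-2.576000)/4.280000 = 1.001869
Iteration 2:
  f(1.001869) = 1.014967
  f'(1.001869) = 8.014964
  x_2 = 1.001869 - 1.014967/8.014964 = 0.875235
Iteration 3:
  f(0.875235) = 0.062204
  f'(0.875235) = 7.048580
  x_3 = 0.875235 - 0.062204/7.048580 = 0.866410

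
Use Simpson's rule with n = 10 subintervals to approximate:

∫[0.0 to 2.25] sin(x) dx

f(x) = sin(x)
a = 0.0, b = 2.25, n = 10
h = (b - a)/n = 0.225000

Simpson's rule: (h/3)[f(x₀) + 4f(x₁) + 2f(x₂) + ... + f(xₙ)]

x_0 = 0.0000, f(x_0) = 0.000000, coefficient = 1
x_1 = 0.2250, f(x_1) = 0.223106, coefficient = 4
x_2 = 0.4500, f(x_2) = 0.434966, coefficient = 2
x_3 = 0.6750, f(x_3) = 0.624897, coefficient = 4
x_4 = 0.9000, f(x_4) = 0.783327, coefficient = 2
x_5 = 1.1250, f(x_5) = 0.902268, coefficient = 4
x_6 = 1.3500, f(x_6) = 0.975723, coefficient = 2
x_7 = 1.5750, f(x_7) = 0.999991, coefficient = 4
x_8 = 1.8000, f(x_8) = 0.973848, coefficient = 2
x_9 = 2.0250, f(x_9) = 0.898611, coefficient = 4
x_10 = 2.2500, f(x_10) = 0.778073, coefficient = 1

I ≈ (0.225000/3) × 21.709293 = 1.628197
Exact value: 1.628174
Error: 0.000023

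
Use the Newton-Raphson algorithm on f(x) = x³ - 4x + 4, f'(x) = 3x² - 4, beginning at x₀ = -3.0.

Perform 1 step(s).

f(x) = x³ - 4x + 4
f'(x) = 3x² - 4
x₀ = -3.0

Newton-Raphson formula: x_{n+1} = x_n - f(x_n)/f'(x_n)

Iteration 1:
  f(-3.000000) = -11.000000
  f'(-3.000000) = 23.000000
  x_1 = -3.000000 - (-11.000000)/23.000000 = -2.521739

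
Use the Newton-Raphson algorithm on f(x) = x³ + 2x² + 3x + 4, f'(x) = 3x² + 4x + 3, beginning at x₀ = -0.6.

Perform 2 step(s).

f(x) = x³ + 2x² + 3x + 4
f'(x) = 3x² + 4x + 3
x₀ = -0.6

Newton-Raphson formula: x_{n+1} = x_n - f(x_n)/f'(x_n)

Iteration 1:
  f(-0.600000) = 2.704000
  f'(-0.600000) = 1.680000
  x_1 = -0.600000 - 2.704000/1.680000 = -2.209524
Iteration 2:
  f(-2.209524) = -3.651466
  f'(-2.209524) = 8.807891
  x_2 = -2.209524 - (-3.651466)/8.807891 = -1.794956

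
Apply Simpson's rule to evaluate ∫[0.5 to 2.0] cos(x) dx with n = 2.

f(x) = cos(x)
a = 0.5, b = 2.0, n = 2
h = (b - a)/n = 0.750000

Simpson's rule: (h/3)[f(x₀) + 4f(x₁) + 2f(x₂) + ... + f(xₙ)]

x_0 = 0.5000, f(x_0) = 0.877583, coefficient = 1
x_1 = 1.2500, f(x_1) = 0.315322, coefficient = 4
x_2 = 2.0000, f(x_2) = -0.416147, coefficient = 1

I ≈ (0.750000/3) × 1.722725 = 0.430681
Exact value: 0.429872
Error: 0.000809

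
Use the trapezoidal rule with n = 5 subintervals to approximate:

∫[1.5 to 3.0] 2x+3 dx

f(x) = 2x+3
a = 1.5, b = 3.0, n = 5
h = (b - a)/n = 0.300000

Trapezoidal rule: (h/2)[f(x₀) + 2f(x₁) + 2f(x₂) + ... + f(xₙ)]

x_0 = 1.5000, f(x_0) = 6.000000, coefficient = 1
x_1 = 1.8000, f(x_1) = 6.600000, coefficient = 2
x_2 = 2.1000, f(x_2) = 7.200000, coefficient = 2
x_3 = 2.4000, f(x_3) = 7.800000, coefficient = 2
x_4 = 2.7000, f(x_4) = 8.400000, coefficient = 2
x_5 = 3.0000, f(x_5) = 9.000000, coefficient = 1

I ≈ (0.300000/2) × 75.000000 = 11.250000
Exact value: 11.250000
Error: 0.000000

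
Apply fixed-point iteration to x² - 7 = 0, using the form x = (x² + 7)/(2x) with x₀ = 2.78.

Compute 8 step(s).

Equation: x² - 7 = 0
Fixed-point form: x = (x² + 7)/(2x)
x₀ = 2.78

x_1 = g(2.780000) = 2.648993
x_2 = g(2.648993) = 2.645753
x_3 = g(2.645753) = 2.645751
x_4 = g(2.645751) = 2.645751
x_5 = g(2.645751) = 2.645751
x_6 = g(2.645751) = 2.645751
x_7 = g(2.645751) = 2.645751
x_8 = g(2.645751) = 2.645751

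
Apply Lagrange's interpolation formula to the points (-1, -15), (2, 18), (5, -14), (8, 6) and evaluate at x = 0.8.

Lagrange interpolation formula:
P(x) = Σ yᵢ × Lᵢ(x)
where Lᵢ(x) = Π_{j≠i} (x - xⱼ)/(xᵢ - xⱼ)

L_0(0.8) = (0.8 - 2)/(-1 - 2) × (0.8 - 5)/(-1 - 5) × (0.8 - 8)/(-1 - 8) = 0.224000
L_1(0.8) = (0.8 - (-1))/(2 - (-1)) × (0.8 - 5)/(2 - 5) × (0.8 - 8)/(2 - 8) = 1.008000
L_2(0.8) = (0.8 - (-1))/(5 - (-1)) × (0.8 - 2)/(5 - 2) × (0.8 - 8)/(5 - 8) = -0.288000
L_3(0.8) = (0.8 - (-1))/(8 - (-1)) × (0.8 - 2)/(8 - 2) × (0.8 - 5)/(8 - 5) = 0.056000

P(0.8) = (-15)×L_0(0.8) + 18×L_1(0.8) + (-14)×L_2(0.8) + 6×L_3(0.8)
P(0.8) = 19.152000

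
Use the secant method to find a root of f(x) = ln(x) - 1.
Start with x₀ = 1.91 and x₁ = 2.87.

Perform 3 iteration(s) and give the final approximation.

f(x) = ln(x) - 1
x₀ = 1.91, x₁ = 2.87

Secant formula: x_{n+1} = x_n - f(x_n)(x_n - x_{n-1})/(f(x_n) - f(x_{n-1}))

Iteration 1:
  f(1.910000) = -0.352897
  f(2.870000) = 0.054312
  x_2 = 2.870000 - 0.054312×(2.870000 - 1.910000)/(0.054312 - (-0.352897))
       = 2.741959
Iteration 2:
  f(2.870000) = 0.054312
  f(2.741959) = 0.008673
  x_3 = 2.741959 - 0.008673×(2.741959 - 2.870000)/(0.008673 - 0.054312)
       = 2.717628
Iteration 3:
  f(2.741959) = 0.008673
  f(2.717628) = -0.000241
  x_4 = 2.717628 - (-0.000241)×(2.717628 - 2.741959)/(-0.000241 - 0.008673)
       = 2.718285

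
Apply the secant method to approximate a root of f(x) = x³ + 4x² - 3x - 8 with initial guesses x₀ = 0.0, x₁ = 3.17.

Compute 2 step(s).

f(x) = x³ + 4x² - 3x - 8
x₀ = 0.0, x₁ = 3.17

Secant formula: x_{n+1} = x_n - f(x_n)(x_n - x_{n-1})/(f(x_n) - f(x_{n-1}))

Iteration 1:
  f(0.000000) = -8.000000
  f(3.170000) = 54.540613
  x_2 = 3.170000 - 54.540613×(3.170000 - 0.000000)/(54.540613 - (-8.000000))
       = 0.405497
Iteration 2:
  f(3.170000) = 54.540613
  f(0.405497) = -8.492105
  x_3 = 0.405497 - (-8.492105)×(0.405497 - 3.170000)/(-8.492105 - 54.540613)
       = 0.777945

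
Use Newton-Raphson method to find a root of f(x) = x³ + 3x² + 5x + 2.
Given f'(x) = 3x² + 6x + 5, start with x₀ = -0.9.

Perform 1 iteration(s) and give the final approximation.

f(x) = x³ + 3x² + 5x + 2
f'(x) = 3x² + 6x + 5
x₀ = -0.9

Newton-Raphson formula: x_{n+1} = x_n - f(x_n)/f'(x_n)

Iteration 1:
  f(-0.900000) = -0.799000
  f'(-0.900000) = 2.030000
  x_1 = -0.900000 - (-0.799000)/2.030000 = -0.506404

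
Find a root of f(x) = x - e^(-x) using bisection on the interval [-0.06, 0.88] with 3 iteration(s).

f(x) = x - e^(-x)
Initial interval: [-0.06, 0.88]

Iteration 1:
  c_1 = (-0.060000 + 0.880000)/2 = 0.410000
  f(c_1) = f(0.410000) = -0.253650
  f(a) × f(c) ≥ 0, new interval: [0.410000, 0.880000]
Iteration 2:
  c_2 = (0.410000 + 0.880000)/2 = 0.645000
  f(c_2) = f(0.645000) = 0.120337
  f(a) × f(c) < 0, new interval: [0.410000, 0.645000]
Iteration 3:
  c_3 = (0.410000 + 0.645000)/2 = 0.527500
  f(c_3) = f(0.527500) = -0.062578
  f(a) × f(c) ≥ 0, new interval: [0.527500, 0.645000]

After 3 iteration(s), the approximation is c_3 = 0.527500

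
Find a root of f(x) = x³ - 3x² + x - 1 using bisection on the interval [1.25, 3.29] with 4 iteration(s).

f(x) = x³ - 3x² + x - 1
Initial interval: [1.25, 3.29]

Iteration 1:
  c_1 = (1.250000 + 3.290000)/2 = 2.270000
  f(c_1) = f(2.270000) = -2.491617
  f(a) × f(c) ≥ 0, new interval: [2.270000, 3.290000]
Iteration 2:
  c_2 = (2.270000 + 3.290000)/2 = 2.780000
  f(c_2) = f(2.780000) = 0.079752
  f(a) × f(c) < 0, new interval: [2.270000, 2.780000]
Iteration 3:
  c_3 = (2.270000 + 2.780000)/2 = 2.525000
  f(c_3) = f(2.525000) = -1.503422
  f(a) × f(c) ≥ 0, new interval: [2.525000, 2.780000]
Iteration 4:
  c_4 = (2.525000 + 2.780000)/2 = 2.652500
  f(c_4) = f(2.652500) = -0.792425
  f(a) × f(c) ≥ 0, new interval: [2.652500, 2.780000]

After 4 iteration(s), the approximation is c_4 = 2.652500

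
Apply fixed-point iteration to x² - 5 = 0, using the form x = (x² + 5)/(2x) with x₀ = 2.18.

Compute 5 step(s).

Equation: x² - 5 = 0
Fixed-point form: x = (x² + 5)/(2x)
x₀ = 2.18

x_1 = g(2.180000) = 2.236789
x_2 = g(2.236789) = 2.236068
x_3 = g(2.236068) = 2.236068
x_4 = g(2.236068) = 2.236068
x_5 = g(2.236068) = 2.236068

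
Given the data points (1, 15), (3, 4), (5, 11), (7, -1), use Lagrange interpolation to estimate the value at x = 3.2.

Lagrange interpolation formula:
P(x) = Σ yᵢ × Lᵢ(x)
where Lᵢ(x) = Π_{j≠i} (x - xⱼ)/(xᵢ - xⱼ)

L_0(3.2) = (3.2 - 3)/(1 - 3) × (3.2 - 5)/(1 - 5) × (3.2 - 7)/(1 - 7) = -0.028500
L_1(3.2) = (3.2 - 1)/(3 - 1) × (3.2 - 5)/(3 - 5) × (3.2 - 7)/(3 - 7) = 0.940500
L_2(3.2) = (3.2 - 1)/(5 - 1) × (3.2 - 3)/(5 - 3) × (3.2 - 7)/(5 - 7) = 0.104500
L_3(3.2) = (3.2 - 1)/(7 - 1) × (3.2 - 3)/(7 - 3) × (3.2 - 5)/(7 - 5) = -0.016500

P(3.2) = 15×L_0(3.2) + 4×L_1(3.2) + 11×L_2(3.2) + (-1)×L_3(3.2)
P(3.2) = 4.500500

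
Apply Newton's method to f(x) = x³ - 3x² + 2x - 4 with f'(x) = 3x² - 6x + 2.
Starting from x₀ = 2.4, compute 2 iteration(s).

f(x) = x³ - 3x² + 2x - 4
f'(x) = 3x² - 6x + 2
x₀ = 2.4

Newton-Raphson formula: x_{n+1} = x_n - f(x_n)/f'(x_n)

Iteration 1:
  f(2.400000) = -2.656000
  f'(2.400000) = 4.880000
  x_1 = 2.400000 - (-2.656000)/4.880000 = 2.944262
Iteration 2:
  f(2.944262) = 1.405352
  f'(2.944262) = 10.340468
  x_2 = 2.944262 - 1.405352/10.340468 = 2.808354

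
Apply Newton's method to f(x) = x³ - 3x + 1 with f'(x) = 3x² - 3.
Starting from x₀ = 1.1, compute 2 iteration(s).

f(x) = x³ - 3x + 1
f'(x) = 3x² - 3
x₀ = 1.1

Newton-Raphson formula: x_{n+1} = x_n - f(x_n)/f'(x_n)

Iteration 1:
  f(1.100000) = -0.969000
  f'(1.100000) = 0.630000
  x_1 = 1.100000 - (-0.969000)/0.630000 = 2.638095
Iteration 2:
  f(2.638095) = 11.445661
  f'(2.638095) = 17.878639
  x_2 = 2.638095 - 11.445661/17.878639 = 1.997909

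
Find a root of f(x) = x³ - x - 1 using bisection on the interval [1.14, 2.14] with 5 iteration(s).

f(x) = x³ - x - 1
Initial interval: [1.14, 2.14]

Iteration 1:
  c_1 = (1.140000 + 2.140000)/2 = 1.640000
  f(c_1) = f(1.640000) = 1.770944
  f(a) × f(c) < 0, new interval: [1.140000, 1.640000]
Iteration 2:
  c_2 = (1.140000 + 1.640000)/2 = 1.390000
  f(c_2) = f(1.390000) = 0.295619
  f(a) × f(c) < 0, new interval: [1.140000, 1.390000]
Iteration 3:
  c_3 = (1.140000 + 1.390000)/2 = 1.265000
  f(c_3) = f(1.265000) = -0.240715
  f(a) × f(c) ≥ 0, new interval: [1.265000, 1.390000]
Iteration 4:
  c_4 = (1.265000 + 1.390000)/2 = 1.327500
  f(c_4) = f(1.327500) = 0.011895
  f(a) × f(c) < 0, new interval: [1.265000, 1.327500]
Iteration 5:
  c_5 = (1.265000 + 1.327500)/2 = 1.296250
  f(c_5) = f(1.296250) = -0.118208
  f(a) × f(c) ≥ 0, new interval: [1.296250, 1.327500]

After 5 iteration(s), the approximation is c_5 = 1.296250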